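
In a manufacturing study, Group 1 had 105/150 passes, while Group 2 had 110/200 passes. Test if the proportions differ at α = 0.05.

p̂₁ = 0.7, p̂₂ = 0.55, pooled p̂ = 0.614. z = 2.853. Critical: ±1.96. Reject H₀.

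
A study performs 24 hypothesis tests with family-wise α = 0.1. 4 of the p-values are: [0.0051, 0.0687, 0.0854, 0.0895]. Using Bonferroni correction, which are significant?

Bonferroni α = 0.1/24 = 0.00417. None of the given p-values are significant.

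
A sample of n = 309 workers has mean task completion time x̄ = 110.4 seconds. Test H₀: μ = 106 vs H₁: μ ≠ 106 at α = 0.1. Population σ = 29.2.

z = (x̄ - μ₀)/(σ/√n) = (110.4 - 106)/(29.2/√309) = 2.649. Critical value: ±1.645. Since |2.649| > 1.645, Reject H₀.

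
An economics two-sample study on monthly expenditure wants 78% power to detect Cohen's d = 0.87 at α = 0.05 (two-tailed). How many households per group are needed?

z_{α/2} = 1.96, z_β = Φ⁻¹(0.78) = 0.772. For large effect (d = 0.87): n per group = 2(z_{α/2} + z_β)²/d² = 2(1.96 + 0.772)²/0.87² = 19.7 → 20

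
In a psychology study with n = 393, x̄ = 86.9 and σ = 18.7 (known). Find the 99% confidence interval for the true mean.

CI = x̄ ± z*(σ/√n) = 86.9 ± 2.576(18.7/√393) = 86.9 ± 2.43 = (84.47, 89.33)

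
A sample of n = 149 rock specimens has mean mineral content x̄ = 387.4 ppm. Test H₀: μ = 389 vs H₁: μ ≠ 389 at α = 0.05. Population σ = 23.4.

z = (x̄ - μ₀)/(σ/√n) = (387.4 - 389)/(23.4/√149) = -0.835. Critical value: ±1.96. Since |-0.835| ≤ 1.96, Fail to reject H₀.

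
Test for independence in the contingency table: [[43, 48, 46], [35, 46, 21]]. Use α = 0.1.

χ² = 5.177. df = 2, critical = 4.605. Reject H₀. Variables are dependent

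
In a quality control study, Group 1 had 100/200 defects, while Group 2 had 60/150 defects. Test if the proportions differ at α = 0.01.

p̂₁ = 0.5, p̂₂ = 0.4, pooled p̂ = 0.457. z = 1.858. Critical: ±2.576. Fail to reject H₀.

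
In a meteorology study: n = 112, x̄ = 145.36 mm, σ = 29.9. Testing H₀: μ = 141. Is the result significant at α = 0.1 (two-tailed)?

z = (145.36 - 141)/(29.9/√112) = 1.543. Since |z| ≤ 1.645, not significant at α = 0.1.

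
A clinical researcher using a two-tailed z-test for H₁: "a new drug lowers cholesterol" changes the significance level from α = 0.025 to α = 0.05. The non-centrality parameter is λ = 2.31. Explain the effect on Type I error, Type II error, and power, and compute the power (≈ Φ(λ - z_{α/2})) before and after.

Increasing α from 0.025 to 0.05:
• Type I error rate increases (α is the Type I rate by definition).
• Critical value moves from z_{α/2} = 2.241 to 1.96, so power = Φ(λ - z_{α/2}) goes from Φ(2.31 - 2.241) = 0.528 to Φ(2.31 - 1.96) = 0.637.
• Type II error rate β = 1 - power therefore decreases (0.472 → 0.363).
Appropriate when false negatives are costly — here, shelving an effective drug — patients miss out on a treatment that would have helped.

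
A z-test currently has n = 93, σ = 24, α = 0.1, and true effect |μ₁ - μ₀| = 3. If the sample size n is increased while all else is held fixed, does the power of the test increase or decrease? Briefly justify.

Power increases: a larger n shrinks the standard error σ/√n, moving the sampling distribution under H₁ further from the critical value.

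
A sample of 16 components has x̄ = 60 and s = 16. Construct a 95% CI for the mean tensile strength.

CI = x̄ ± t*(s/√n) = 60 ± 2.131(16/√16) = (51.48, 68.52)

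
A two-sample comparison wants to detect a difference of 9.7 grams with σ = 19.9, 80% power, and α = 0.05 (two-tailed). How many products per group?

n per group = 2(z_α/2 + z_β)²σ²/d² = 2×(1.96 + 0.84)²×19.9²/9.7² = 66.0 → n = 66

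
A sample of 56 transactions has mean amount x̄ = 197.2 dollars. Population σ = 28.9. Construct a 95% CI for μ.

CI = x̄ ± z*(σ/√n) = 197.2 ± 1.96(28.9/√56) = 197.2 ± 7.57 = (189.63, 204.77)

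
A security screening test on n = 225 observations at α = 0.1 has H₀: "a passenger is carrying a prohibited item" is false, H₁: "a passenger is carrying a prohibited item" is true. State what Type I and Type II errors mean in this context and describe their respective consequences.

Type I (false positive): concluding that a passenger is carrying a prohibited item when it is not — detaining an innocent passenger — delay and inconvenience. Type II (false negative): failing to conclude that a passenger is carrying a prohibited item when it is — letting a prohibited item through — security breach. Which is costlier depends on domain priorities and is a judgement call rather than a statistical fact.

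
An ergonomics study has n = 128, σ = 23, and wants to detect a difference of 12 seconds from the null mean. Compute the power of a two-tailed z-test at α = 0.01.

SE = σ/√n = 23/√128 = 2.033. Non-centrality λ = d/SE = 12/2.033 = 5.903. Power ≈ Φ(λ - z_{α/2}) = Φ(5.903 - 2.576) = Φ(3.327) = 1.0.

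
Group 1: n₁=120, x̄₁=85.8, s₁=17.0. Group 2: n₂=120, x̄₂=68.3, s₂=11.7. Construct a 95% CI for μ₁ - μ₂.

Difference = 17.5. SE = √(17.0²/120 + 11.7²/120) = 1.884. CI = (13.81, 21.19)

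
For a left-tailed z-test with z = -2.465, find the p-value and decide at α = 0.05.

p = P(Z < -2.465) = Φ(-2.465) ≈ 0.0069. Since p < 0.05, reject H₀ (significant) at α = 0.05.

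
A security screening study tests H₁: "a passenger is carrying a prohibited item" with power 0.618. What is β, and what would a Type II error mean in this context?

β = 1 - power = 1 - 0.618 = 0.382. A Type II error is failing to reject H₀ when H₀ is false (false negative) — here, failing to conclude that a passenger is carrying a prohibited item when in fact it is true. Consequence: letting a prohibited item through — security breach.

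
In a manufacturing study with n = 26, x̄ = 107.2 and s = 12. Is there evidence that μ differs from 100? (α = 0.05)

t = (x̄ - μ₀)/(s/√n) = (107.2 - 100)/(12/√26) = 3.059. df = 25, critical t = ±2.06. Reject H₀.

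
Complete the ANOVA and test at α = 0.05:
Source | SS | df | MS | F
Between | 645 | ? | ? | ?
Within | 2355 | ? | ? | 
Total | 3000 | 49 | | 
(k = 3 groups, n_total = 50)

df_between = 2, df_within = 47. MS_between = 322.5, MS_within = 50.11. F = 6.436, F_crit ≈ 3.195. Reject H₀.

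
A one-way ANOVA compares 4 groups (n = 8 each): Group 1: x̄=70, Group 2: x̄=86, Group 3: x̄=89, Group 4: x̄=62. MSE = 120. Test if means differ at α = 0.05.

Grand mean = 76.75. SS_between = 3990.0, MS_between = 1330.0. F = 11.083, F_crit ≈ 2.947. Reject H₀.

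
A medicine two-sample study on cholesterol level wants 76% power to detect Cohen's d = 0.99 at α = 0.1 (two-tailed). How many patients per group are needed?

z_{α/2} = 1.645, z_β = Φ⁻¹(0.76) = 0.706. For large effect (d = 0.99): n per group = 2(z_{α/2} + z_β)²/d² = 2(1.645 + 0.706)²/0.99² = 11.3 → 12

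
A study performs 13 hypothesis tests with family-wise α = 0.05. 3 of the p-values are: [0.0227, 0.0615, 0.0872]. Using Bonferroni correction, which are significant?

Bonferroni α = 0.05/13 = 0.00385. None of the given p-values are significant.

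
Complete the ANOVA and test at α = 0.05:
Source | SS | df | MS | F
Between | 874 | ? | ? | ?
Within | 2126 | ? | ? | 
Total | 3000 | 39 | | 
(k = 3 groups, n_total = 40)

df_between = 2, df_within = 37. MS_between = 437.0, MS_within = 57.46. F = 7.605, F_crit ≈ 3.252. Reject H₀.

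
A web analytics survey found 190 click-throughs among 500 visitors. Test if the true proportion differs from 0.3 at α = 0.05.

p̂ = 0.38, p₀ = 0.3. z = (p̂ - p₀)/√(p₀(1-p₀)/n) = 3.904. Critical: ±1.96. Reject H₀.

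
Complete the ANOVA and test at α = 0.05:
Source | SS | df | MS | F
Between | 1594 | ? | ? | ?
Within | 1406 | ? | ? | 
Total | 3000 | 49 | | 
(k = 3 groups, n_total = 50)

df_between = 2, df_within = 47. MS_between = 797.0, MS_within = 29.91. F = 26.642, F_crit ≈ 3.195. Reject H₀.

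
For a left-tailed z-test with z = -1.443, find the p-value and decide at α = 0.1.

p = P(Z < -1.443) = Φ(-1.443) ≈ 0.0745. Since p < 0.1, reject H₀ (significant) at α = 0.1.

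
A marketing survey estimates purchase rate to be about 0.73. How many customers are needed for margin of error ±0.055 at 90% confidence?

n = z²p(1-p)/E² = 1.645²×0.73×0.27/0.055² = 176.3 → n = 177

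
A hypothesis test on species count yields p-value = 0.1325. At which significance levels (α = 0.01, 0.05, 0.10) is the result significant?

p = 0.1325. Not significant at any of the given levels.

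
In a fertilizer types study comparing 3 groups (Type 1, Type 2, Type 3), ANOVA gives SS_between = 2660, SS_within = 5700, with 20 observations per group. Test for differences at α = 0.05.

df_between = 2, df_within = 57. F = MS_between/MS_within = 1330.0/100.0 = 13.3. F_crit ≈ 3.159. Reject H₀. At least one mean differs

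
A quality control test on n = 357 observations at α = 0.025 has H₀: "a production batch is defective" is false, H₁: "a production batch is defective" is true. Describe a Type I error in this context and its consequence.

Type I error: rejecting H₀ when it is true — concluding that a production batch is defective when in fact it is not. Consequence: scrapping a good batch — wasted material and cost for no reason.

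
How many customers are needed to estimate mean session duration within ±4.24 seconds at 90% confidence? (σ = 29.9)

n = (z*σ/E)² = (1.645×29.9/4.24)² = 134.6 → n = 135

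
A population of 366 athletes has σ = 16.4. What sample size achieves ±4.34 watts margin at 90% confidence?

Without FPC: n₀ = (1.645×16.4/4.34)² = 38.64. With FPC: n = n₀N/(n₀+N-1) = 35.04 → n = 36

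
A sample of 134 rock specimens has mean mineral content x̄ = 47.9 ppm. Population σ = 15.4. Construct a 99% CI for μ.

CI = x̄ ± z*(σ/√n) = 47.9 ± 2.576(15.4/√134) = 47.9 ± 3.43 = (44.47, 51.33)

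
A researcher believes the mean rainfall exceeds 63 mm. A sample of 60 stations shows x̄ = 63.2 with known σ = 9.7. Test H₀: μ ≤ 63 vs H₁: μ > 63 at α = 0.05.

z = 0.16. Critical value: 1.645. Fail to reject H₀.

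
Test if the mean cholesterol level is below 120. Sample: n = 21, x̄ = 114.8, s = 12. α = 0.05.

t = (114.8 - 120)/(12/√21) = -1.986, df = 20. Critical t = -1.725. Reject H₀.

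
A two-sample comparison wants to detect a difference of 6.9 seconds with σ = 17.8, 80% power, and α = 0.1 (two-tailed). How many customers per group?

n per group = 2(z_α/2 + z_β)²σ²/d² = 2×(1.645 + 0.84)²×17.8²/6.9² = 82.2 → n = 83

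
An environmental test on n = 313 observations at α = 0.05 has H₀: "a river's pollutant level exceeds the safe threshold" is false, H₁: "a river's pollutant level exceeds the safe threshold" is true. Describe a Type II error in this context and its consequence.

Type II error: failing to reject H₀ when it is false — concluding that a river's pollutant level exceeds the safe threshold is not supported when in fact it is. Consequence: allowing unsafe pollution to continue.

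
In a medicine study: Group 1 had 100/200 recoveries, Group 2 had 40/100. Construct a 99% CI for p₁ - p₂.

p̂₁ = 0.5, p̂₂ = 0.4. Difference = 0.1. CI = (-0.056, 0.256)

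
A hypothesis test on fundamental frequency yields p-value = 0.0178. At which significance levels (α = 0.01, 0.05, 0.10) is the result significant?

p = 0.0178. Significant at: α = 0.05, 0.1.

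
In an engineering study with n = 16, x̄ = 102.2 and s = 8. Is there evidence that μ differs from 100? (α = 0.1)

t = (x̄ - μ₀)/(s/√n) = (102.2 - 100)/(8/√16) = 1.1. df = 15, critical t = ±1.753. Fail to reject H₀.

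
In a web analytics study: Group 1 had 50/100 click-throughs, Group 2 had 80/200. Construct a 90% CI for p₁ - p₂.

p̂₁ = 0.5, p̂₂ = 0.4. Difference = 0.1. CI = (-0.0, 0.2)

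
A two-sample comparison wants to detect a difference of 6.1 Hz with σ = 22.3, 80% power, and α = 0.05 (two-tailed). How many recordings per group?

n per group = 2(z_α/2 + z_β)²σ²/d² = 2×(1.96 + 0.84)²×22.3²/6.1² = 209.6 → n = 210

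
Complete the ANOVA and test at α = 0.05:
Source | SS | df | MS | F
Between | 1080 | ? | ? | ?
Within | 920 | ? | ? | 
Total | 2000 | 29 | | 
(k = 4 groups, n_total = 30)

df_between = 3, df_within = 26. MS_between = 360.0, MS_within = 35.38. F = 10.174, F_crit ≈ 2.975. Reject H₀.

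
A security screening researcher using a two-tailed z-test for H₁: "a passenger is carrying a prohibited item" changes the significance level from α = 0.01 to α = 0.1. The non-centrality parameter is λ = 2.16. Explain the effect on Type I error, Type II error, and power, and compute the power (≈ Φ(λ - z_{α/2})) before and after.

Increasing α from 0.01 to 0.1:
• Type I error rate increases (α is the Type I rate by definition).
• Critical value moves from z_{α/2} = 2.576 to 1.645, so power = Φ(λ - z_{α/2}) goes from Φ(2.16 - 2.576) = 0.339 to Φ(2.16 - 1.645) = 0.697.
• Type II error rate β = 1 - power therefore decreases (0.661 → 0.303).
Appropriate when false negatives are costly — here, letting a prohibited item through — security breach.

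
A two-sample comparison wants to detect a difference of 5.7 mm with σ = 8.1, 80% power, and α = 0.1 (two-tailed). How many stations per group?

n per group = 2(z_α/2 + z_β)²σ²/d² = 2×(1.645 + 0.84)²×8.1²/5.7² = 24.9 → n = 25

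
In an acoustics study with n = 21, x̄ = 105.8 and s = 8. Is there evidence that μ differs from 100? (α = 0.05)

t = (x̄ - μ₀)/(s/√n) = (105.8 - 100)/(8/√21) = 3.322. df = 20, critical t = ±2.086. Reject H₀.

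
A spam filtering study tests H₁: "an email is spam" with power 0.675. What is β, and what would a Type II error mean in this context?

β = 1 - power = 1 - 0.675 = 0.325. A Type II error is failing to reject H₀ when H₀ is false (false negative) — here, failing to conclude that an email is spam when in fact it is true. Consequence: a spam email lands in the inbox.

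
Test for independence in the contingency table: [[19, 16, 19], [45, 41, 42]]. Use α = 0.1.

χ² = 0.134. df = 2, critical = 4.605. Fail to reject H₀. No evidence of dependence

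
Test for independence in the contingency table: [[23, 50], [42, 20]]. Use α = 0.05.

χ² = 17.632. df = 1, critical = 3.841. Reject H₀. Variables are dependent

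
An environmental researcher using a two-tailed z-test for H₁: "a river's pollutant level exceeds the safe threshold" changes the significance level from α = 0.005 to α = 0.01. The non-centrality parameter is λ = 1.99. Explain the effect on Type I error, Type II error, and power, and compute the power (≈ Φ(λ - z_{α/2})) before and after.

Increasing α from 0.005 to 0.01:
• Type I error rate increases (α is the Type I rate by definition).
• Critical value moves from z_{α/2} = 2.807 to 2.576, so power = Φ(λ - z_{α/2}) goes from Φ(1.99 - 2.807) = 0.207 to Φ(1.99 - 2.576) = 0.279.
• Type II error rate β = 1 - power therefore decreases (0.793 → 0.721).
Appropriate when false negatives are costly — here, allowing unsafe pollution to continue.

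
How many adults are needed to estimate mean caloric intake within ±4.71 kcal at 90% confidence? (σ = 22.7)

n = (z*σ/E)² = (1.645×22.7/4.71)² = 62.9 → n = 63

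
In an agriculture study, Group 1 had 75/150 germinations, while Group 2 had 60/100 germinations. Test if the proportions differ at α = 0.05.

p̂₁ = 0.5, p̂₂ = 0.6, pooled p̂ = 0.54. z = -1.554. Critical: ±1.96. Fail to reject H₀.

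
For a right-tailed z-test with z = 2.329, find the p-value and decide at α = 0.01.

p = P(Z > 2.329) = 1 - Φ(2.329) ≈ 0.0099. Since p < 0.01, reject H₀ (significant) at α = 0.01.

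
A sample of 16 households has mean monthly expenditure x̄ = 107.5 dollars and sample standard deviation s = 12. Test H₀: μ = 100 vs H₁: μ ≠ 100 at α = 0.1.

t = (x̄ - μ₀)/(s/√n) = (107.5 - 100)/(12/√16) = 2.5. df = 15, critical t = ±1.753. Reject H₀.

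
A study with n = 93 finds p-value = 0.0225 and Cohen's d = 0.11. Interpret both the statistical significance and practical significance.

Statistically significant (p = 0.0225 < 0.05). Cohen's d = 0.11 indicates a very small effect size. Both statistical and practical significance should be considered.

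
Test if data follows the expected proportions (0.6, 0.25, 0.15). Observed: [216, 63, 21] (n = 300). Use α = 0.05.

Expected: [180.0, 75.0, 45.0]. χ² = 21.92. df = 2, critical = 5.991. Reject H₀.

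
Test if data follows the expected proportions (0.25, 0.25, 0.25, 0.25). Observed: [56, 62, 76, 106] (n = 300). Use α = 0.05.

Expected: [75.0, 75.0, 75.0, 75.0]. χ² = 19.893. df = 3, critical = 7.815. Reject H₀.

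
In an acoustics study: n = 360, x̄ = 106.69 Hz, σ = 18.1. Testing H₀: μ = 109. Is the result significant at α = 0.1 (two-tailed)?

z = (106.69 - 109)/(18.1/√360) = -2.422. Since |z| > 1.645, significant at α = 0.1.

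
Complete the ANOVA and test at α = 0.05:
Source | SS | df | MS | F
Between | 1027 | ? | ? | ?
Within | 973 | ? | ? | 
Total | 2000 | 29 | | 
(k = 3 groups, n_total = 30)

df_between = 2, df_within = 27. MS_between = 513.5, MS_within = 36.04. F = 14.249, F_crit ≈ 3.354. Reject H₀.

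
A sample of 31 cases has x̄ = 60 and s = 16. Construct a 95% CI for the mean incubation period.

CI = x̄ ± t*(s/√n) = 60 ± 2.042(16/√31) = (54.13, 65.87)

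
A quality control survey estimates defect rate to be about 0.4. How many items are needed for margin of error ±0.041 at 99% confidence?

n = z²p(1-p)/E² = 2.576²×0.4×0.6/0.041² = 947.4 → n = 948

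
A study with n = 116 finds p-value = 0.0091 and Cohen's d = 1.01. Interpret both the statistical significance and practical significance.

Statistically significant (p = 0.0091 < 0.05). Cohen's d = 1.01 indicates a large effect size. Both statistical and practical significance should be considered.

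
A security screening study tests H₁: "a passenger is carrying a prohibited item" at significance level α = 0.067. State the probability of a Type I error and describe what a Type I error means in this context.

P(Type I error) = α = 0.067. A Type I error is rejecting H₀ when H₀ is actually true (false positive) — here, concluding that a passenger is carrying a prohibited item when in fact this is not the case. Consequence: detaining an innocent passenger — delay and inconvenience.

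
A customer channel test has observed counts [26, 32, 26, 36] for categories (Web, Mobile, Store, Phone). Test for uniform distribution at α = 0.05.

Expected = 30 each. χ² = Σ(O-E)²/E = 2.4. df = 3, critical value = 7.815. Fail to reject H₀.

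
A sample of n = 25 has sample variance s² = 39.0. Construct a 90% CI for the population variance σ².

df = 24. χ²_{0.05} = 36.415, χ²_{0.95} = 13.848. CI for σ² = ((n-1)s²/χ²_{α/2}, (n-1)s²/χ²_{1-α/2}) = (24·39.0/36.415, 24·39.0/13.848) = (25.7, 67.59)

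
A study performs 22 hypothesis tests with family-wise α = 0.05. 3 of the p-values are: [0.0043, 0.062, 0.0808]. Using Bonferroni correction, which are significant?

Bonferroni α = 0.05/22 = 0.00227. None of the given p-values are significant.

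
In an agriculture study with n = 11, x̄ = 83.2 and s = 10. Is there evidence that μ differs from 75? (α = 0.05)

t = (x̄ - μ₀)/(s/√n) = (83.2 - 75)/(10/√11) = 2.72. df = 10, critical t = ±2.228. Reject H₀.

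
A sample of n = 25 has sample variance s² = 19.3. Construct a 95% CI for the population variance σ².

df = 24. χ²_{0.025} = 39.364, χ²_{0.975} = 12.401. CI for σ² = ((n-1)s²/χ²_{α/2}, (n-1)s²/χ²_{1-α/2}) = (24·19.3/39.364, 24·19.3/12.401) = (11.77, 37.35)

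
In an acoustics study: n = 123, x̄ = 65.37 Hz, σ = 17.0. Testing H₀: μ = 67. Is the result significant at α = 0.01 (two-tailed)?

z = (65.37 - 67)/(17.0/√123) = -1.063. Since |z| ≤ 2.576, not significant at α = 0.01.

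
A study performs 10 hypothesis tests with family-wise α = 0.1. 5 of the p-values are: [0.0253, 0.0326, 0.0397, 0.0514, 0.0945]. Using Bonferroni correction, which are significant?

Bonferroni α = 0.1/10 = 0.01. None of the given p-values are significant.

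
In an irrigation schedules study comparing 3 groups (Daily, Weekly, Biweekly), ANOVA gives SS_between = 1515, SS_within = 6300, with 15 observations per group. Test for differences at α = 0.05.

df_between = 2, df_within = 42. F = MS_between/MS_within = 757.5/150.0 = 5.05. F_crit ≈ 3.22. Reject H₀. At least one mean differs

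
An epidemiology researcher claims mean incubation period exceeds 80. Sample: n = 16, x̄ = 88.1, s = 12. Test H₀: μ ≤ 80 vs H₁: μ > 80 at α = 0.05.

t = (88.1 - 80)/(12/√16) = 2.7, df = 15. Critical t = 1.753. Reject H₀.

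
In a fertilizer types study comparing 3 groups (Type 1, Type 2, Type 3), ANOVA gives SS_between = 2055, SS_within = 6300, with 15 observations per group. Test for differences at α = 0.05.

df_between = 2, df_within = 42. F = MS_between/MS_within = 1027.5/150.0 = 6.85. F_crit ≈ 3.22. Reject H₀. At least one mean differs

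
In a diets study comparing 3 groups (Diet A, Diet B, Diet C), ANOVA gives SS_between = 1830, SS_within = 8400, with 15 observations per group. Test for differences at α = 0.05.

df_between = 2, df_within = 42. F = MS_between/MS_within = 915.0/200.0 = 4.575. F_crit ≈ 3.22. Reject H₀. At least one mean differs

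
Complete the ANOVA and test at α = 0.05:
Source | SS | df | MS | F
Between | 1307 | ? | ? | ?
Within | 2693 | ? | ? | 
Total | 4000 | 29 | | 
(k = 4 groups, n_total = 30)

df_between = 3, df_within = 26. MS_between = 435.67, MS_within = 103.58. F = 4.206, F_crit ≈ 2.975. Reject H₀.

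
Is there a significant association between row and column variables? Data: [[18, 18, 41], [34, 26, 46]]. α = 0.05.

χ² = 2.123. df = 2, critical = 5.991. Fail to reject H₀. No evidence of dependence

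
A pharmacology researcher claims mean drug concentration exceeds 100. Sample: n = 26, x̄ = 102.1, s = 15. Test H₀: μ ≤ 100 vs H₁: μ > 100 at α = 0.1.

t = (102.1 - 100)/(15/√26) = 0.714, df = 25. Critical t = 1.316. Fail to reject H₀.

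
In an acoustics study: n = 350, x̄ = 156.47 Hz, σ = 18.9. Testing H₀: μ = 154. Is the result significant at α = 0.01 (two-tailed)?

z = (156.47 - 154)/(18.9/√350) = 2.445. Since |z| ≤ 2.576, not significant at α = 0.01.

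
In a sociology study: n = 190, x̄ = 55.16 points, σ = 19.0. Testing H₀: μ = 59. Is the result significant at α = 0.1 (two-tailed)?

z = (55.16 - 59)/(19.0/√190) = -2.786. Since |z| > 1.645, significant at α = 0.1.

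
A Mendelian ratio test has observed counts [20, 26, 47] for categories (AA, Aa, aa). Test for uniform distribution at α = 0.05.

Expected = 31 each. χ² = Σ(O-E)²/E = 12.968. df = 2, critical value = 5.991. Reject H₀.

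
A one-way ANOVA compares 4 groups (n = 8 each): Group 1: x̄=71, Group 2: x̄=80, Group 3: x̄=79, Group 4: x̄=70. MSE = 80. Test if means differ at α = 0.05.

Grand mean = 75.0. SS_between = 656.0, MS_between = 218.67. F = 2.733, F_crit ≈ 2.947. Fail to reject H₀.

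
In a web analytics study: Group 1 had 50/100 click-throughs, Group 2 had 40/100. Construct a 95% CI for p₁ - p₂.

p̂₁ = 0.5, p̂₂ = 0.4. Difference = 0.1. CI = (-0.037, 0.237)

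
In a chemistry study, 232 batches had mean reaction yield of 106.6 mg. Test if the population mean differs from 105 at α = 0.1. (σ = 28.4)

z = (x̄ - μ₀)/(σ/√n) = (106.6 - 105)/(28.4/√232) = 0.858. Critical value: ±1.645. Since |0.858| ≤ 1.645, Fail to reject H₀.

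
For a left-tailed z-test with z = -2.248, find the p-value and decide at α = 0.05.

p = P(Z < -2.248) = Φ(-2.248) ≈ 0.0123. Since p < 0.05, reject H₀ (significant) at α = 0.05.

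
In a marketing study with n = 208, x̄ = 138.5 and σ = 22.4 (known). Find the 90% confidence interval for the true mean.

CI = x̄ ± z*(σ/√n) = 138.5 ± 1.645(22.4/√208) = 138.5 ± 2.55 = (135.95, 141.05)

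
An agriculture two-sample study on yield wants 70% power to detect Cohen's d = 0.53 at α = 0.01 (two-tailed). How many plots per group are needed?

z_{α/2} = 2.576, z_β = Φ⁻¹(0.7) = 0.524. For medium effect (d = 0.53): n per group = 2(z_{α/2} + z_β)²/d² = 2(2.576 + 0.524)²/0.53² = 68.4 → 69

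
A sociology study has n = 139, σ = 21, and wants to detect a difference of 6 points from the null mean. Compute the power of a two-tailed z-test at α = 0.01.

SE = σ/√n = 21/√139 = 1.781. Non-centrality λ = d/SE = 6/1.781 = 3.369. Power ≈ Φ(λ - z_{α/2}) = Φ(3.369 - 2.576) = Φ(0.793) = 0.786.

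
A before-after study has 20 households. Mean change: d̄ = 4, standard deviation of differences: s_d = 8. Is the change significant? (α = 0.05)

t = d̄/(s_d/√n) = 4/(8/√20) = 2.236. df = 19, critical t = ±2.093. Reject H₀.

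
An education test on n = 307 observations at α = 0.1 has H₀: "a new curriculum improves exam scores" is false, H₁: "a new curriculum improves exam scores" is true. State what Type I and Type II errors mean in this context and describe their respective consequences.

Type I (false positive): concluding that a new curriculum improves exam scores when it is not — adopting a curriculum that gives no real benefit — disruption for nothing. Type II (false negative): failing to conclude that a new curriculum improves exam scores when it is — keeping the old curriculum when the new one would have helped students. Which is costlier depends on domain priorities and is a judgement call rather than a statistical fact.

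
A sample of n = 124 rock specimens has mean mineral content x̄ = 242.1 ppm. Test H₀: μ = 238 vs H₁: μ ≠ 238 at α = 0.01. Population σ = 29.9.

z = (x̄ - μ₀)/(σ/√n) = (242.1 - 238)/(29.9/√124) = 1.527. Critical value: ±2.576. Since |1.527| ≤ 2.576, Fail to reject H₀.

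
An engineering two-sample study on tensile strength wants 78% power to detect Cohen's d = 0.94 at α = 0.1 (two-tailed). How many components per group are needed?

z_{α/2} = 1.645, z_β = Φ⁻¹(0.78) = 0.772. For large effect (d = 0.94): n per group = 2(z_{α/2} + z_β)²/d² = 2(1.645 + 0.772)²/0.94² = 13.2 → 14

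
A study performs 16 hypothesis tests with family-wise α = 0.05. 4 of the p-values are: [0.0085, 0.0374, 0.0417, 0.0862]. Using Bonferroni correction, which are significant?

Bonferroni α = 0.05/16 = 0.00313. None of the given p-values are significant.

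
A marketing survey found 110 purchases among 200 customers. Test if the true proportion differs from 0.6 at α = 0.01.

p̂ = 0.55, p₀ = 0.6. z = (p̂ - p₀)/√(p₀(1-p₀)/n) = -1.443. Critical: ±2.576. Fail to reject H₀.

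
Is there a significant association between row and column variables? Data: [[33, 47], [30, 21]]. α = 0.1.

χ² = 3.853. df = 1, critical = 2.706. Reject H₀. Variables are dependent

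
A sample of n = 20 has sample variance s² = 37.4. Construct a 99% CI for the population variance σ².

df = 19. χ²_{0.005} = 38.582, χ²_{0.995} = 6.844. CI for σ² = ((n-1)s²/χ²_{α/2}, (n-1)s²/χ²_{1-α/2}) = (19·37.4/38.582, 19·37.4/6.844) = (18.42, 103.83)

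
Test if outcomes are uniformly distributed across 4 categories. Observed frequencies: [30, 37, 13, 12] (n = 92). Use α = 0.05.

Expected = 23 each. χ² = Σ(O-E)²/E = 20.261. df = 3, critical value = 7.815. Reject H₀.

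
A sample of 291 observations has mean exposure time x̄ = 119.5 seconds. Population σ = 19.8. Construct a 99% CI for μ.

CI = x̄ ± z*(σ/√n) = 119.5 ± 2.576(19.8/√291) = 119.5 ± 2.99 = (116.51, 122.49)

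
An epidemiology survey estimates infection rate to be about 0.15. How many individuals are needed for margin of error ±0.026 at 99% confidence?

n = z²p(1-p)/E² = 2.576²×0.15×0.85/0.026² = 1251.6 → n = 1252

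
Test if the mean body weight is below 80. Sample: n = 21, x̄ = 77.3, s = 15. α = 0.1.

t = (77.3 - 80)/(15/√21) = -0.825, df = 20. Critical t = -1.325. Fail to reject H₀.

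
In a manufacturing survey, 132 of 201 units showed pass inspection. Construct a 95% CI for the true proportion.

p̂ = 0.657. CI = p̂ ± z*√(p̂(1-p̂)/n) = (0.591, 0.722)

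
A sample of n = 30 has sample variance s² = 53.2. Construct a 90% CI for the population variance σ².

df = 29. χ²_{0.05} = 42.557, χ²_{0.95} = 17.708. CI for σ² = ((n-1)s²/χ²_{α/2}, (n-1)s²/χ²_{1-α/2}) = (29·53.2/42.557, 29·53.2/17.708) = (36.25, 87.12)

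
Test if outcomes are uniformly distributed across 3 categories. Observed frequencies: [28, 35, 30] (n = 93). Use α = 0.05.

Expected = 31 each. χ² = Σ(O-E)²/E = 0.839. df = 2, critical value = 5.991. Fail to reject H₀.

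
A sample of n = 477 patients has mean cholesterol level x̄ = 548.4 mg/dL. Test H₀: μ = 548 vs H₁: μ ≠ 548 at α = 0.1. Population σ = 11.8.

z = (x̄ - μ₀)/(σ/√n) = (548.4 - 548)/(11.8/√477) = 0.74. Critical value: ±1.645. Since |0.74| ≤ 1.645, Fail to reject H₀.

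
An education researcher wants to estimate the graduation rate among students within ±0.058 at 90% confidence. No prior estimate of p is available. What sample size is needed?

Conservative approach: use p = 0.5 (maximizes p(1-p) = 0.25). n = z²(0.25)/E² = 1.645²×0.25/0.058² = 201.1 → n = 202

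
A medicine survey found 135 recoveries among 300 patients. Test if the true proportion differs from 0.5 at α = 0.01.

p̂ = 0.45, p₀ = 0.5. z = (p̂ - p₀)/√(p₀(1-p₀)/n) = -1.732. Critical: ±2.576. Fail to reject H₀.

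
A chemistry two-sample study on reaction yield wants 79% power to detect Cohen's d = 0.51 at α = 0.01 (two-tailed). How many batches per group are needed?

z_{α/2} = 2.576, z_β = Φ⁻¹(0.79) = 0.806. For medium effect (d = 0.51): n per group = 2(z_{α/2} + z_β)²/d² = 2(2.576 + 0.806)²/0.51² = 88.0 → 88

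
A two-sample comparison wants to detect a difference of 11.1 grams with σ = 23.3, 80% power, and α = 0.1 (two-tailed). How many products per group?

n per group = 2(z_α/2 + z_β)²σ²/d² = 2×(1.645 + 0.84)²×23.3²/11.1² = 54.4 → n = 55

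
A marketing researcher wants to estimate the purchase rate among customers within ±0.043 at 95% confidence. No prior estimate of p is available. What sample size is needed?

Conservative approach: use p = 0.5 (maximizes p(1-p) = 0.25). n = z²(0.25)/E² = 1.96²×0.25/0.043² = 519.4 → n = 520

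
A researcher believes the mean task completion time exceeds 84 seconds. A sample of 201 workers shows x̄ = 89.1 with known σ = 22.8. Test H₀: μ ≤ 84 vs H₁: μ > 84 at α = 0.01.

z = 3.171. Critical value: 2.33. Reject H₀.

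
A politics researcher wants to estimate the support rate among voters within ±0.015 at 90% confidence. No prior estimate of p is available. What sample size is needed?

Conservative approach: use p = 0.5 (maximizes p(1-p) = 0.25). n = z²(0.25)/E² = 1.645²×0.25/0.015² = 3006.7 → n = 3007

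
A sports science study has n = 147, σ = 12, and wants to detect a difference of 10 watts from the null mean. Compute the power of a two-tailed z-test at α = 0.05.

SE = σ/√n = 12/√147 = 0.99. Non-centrality λ = d/SE = 10/0.99 = 10.104. Power ≈ Φ(λ - z_{α/2}) = Φ(10.104 - 1.96) = Φ(8.144) = 1.0.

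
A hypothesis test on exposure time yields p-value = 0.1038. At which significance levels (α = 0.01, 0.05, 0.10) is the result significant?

p = 0.1038. Not significant at any of the given levels.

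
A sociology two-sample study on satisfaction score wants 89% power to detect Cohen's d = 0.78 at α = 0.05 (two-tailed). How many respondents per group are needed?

z_{α/2} = 1.96, z_β = Φ⁻¹(0.89) = 1.227. For medium effect (d = 0.78): n per group = 2(z_{α/2} + z_β)²/d² = 2(1.96 + 1.227)²/0.78² = 33.4 → 34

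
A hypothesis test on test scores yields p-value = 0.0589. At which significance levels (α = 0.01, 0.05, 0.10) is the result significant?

p = 0.0589. Significant at: α = 0.1.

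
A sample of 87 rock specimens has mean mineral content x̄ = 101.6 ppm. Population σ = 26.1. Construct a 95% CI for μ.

CI = x̄ ± z*(σ/√n) = 101.6 ± 1.96(26.1/√87) = 101.6 ± 5.48 = (96.12, 107.08)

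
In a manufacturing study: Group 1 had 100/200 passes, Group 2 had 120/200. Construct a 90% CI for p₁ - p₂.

p̂₁ = 0.5, p̂₂ = 0.6. Difference = -0.1. CI = (-0.181, -0.019)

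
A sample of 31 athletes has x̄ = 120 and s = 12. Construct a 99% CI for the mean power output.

CI = x̄ ± t*(s/√n) = 120 ± 2.75(12/√31) = (114.07, 125.93)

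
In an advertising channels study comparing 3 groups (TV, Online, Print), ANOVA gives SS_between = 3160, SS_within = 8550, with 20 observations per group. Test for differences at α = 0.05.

df_between = 2, df_within = 57. F = MS_between/MS_within = 1580.0/150.0 = 10.533. F_crit ≈ 3.159. Reject H₀. At least one mean differs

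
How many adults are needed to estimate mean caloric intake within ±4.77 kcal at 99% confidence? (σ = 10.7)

n = (z*σ/E)² = (2.576×10.7/4.77)² = 33.4 → n = 34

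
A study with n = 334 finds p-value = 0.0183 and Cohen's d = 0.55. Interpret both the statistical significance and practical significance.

Statistically significant (p = 0.0183 < 0.05). Cohen's d = 0.55 indicates a medium effect size. Both statistical and practical significance should be considered.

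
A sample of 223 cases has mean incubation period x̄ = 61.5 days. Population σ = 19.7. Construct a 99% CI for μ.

CI = x̄ ± z*(σ/√n) = 61.5 ± 2.576(19.7/√223) = 61.5 ± 3.4 = (58.1, 64.9)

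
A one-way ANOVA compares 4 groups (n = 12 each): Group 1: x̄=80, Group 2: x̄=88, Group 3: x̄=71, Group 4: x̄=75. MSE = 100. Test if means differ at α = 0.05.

Grand mean = 78.5. SS_between = 1932.0, MS_between = 644.0. F = 6.44, F_crit ≈ 2.816. Reject H₀.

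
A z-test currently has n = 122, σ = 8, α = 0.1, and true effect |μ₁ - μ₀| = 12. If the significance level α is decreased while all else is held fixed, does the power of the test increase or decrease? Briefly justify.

Power decreases: a smaller α raises the critical value, so less of the H₁ sampling distribution falls in the rejection region.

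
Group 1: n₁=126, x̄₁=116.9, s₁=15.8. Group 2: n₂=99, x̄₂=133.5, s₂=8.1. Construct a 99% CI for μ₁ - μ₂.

Difference = -16.6. SE = √(15.8²/126 + 8.1²/99) = 1.626. CI = (-20.79, -12.41)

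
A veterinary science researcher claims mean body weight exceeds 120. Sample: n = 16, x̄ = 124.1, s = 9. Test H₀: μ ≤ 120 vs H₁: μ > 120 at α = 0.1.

t = (124.1 - 120)/(9/√16) = 1.822, df = 15. Critical t = 1.341. Reject H₀.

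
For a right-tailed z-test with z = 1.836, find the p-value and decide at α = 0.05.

p = P(Z > 1.836) = 1 - Φ(1.836) ≈ 0.0332. Since p < 0.05, reject H₀ (significant) at α = 0.05.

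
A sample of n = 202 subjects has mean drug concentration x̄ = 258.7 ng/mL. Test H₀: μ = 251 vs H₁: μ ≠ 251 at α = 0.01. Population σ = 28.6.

z = (x̄ - μ₀)/(σ/√n) = (258.7 - 251)/(28.6/√202) = 3.826. Critical value: ±2.576. Since |3.826| > 2.576, Reject H₀.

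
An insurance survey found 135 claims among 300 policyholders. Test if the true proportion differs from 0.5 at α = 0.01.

p̂ = 0.45, p₀ = 0.5. z = (p̂ - p₀)/√(p₀(1-p₀)/n) = -1.732. Critical: ±2.576. Fail to reject H₀.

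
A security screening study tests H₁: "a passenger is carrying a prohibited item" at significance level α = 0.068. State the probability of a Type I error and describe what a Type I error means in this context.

P(Type I error) = α = 0.068. A Type I error is rejecting H₀ when H₀ is actually true (false positive) — here, concluding that a passenger is carrying a prohibited item when in fact this is not the case. Consequence: detaining an innocent passenger — delay and inconvenience.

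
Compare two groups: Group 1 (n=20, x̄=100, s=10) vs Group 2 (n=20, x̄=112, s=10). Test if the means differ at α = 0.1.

Pooled sp = 10.0. t = -3.795, df = 38. Critical t = ±1.686. Reject H₀.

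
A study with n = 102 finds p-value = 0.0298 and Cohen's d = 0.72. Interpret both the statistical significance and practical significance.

Statistically significant (p = 0.0298 < 0.05). Cohen's d = 0.72 indicates a medium effect size. Both statistical and practical significance should be considered.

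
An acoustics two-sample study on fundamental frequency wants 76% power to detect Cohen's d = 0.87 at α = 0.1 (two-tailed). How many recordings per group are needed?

z_{α/2} = 1.645, z_β = Φ⁻¹(0.76) = 0.706. For large effect (d = 0.87): n per group = 2(z_{α/2} + z_β)²/d² = 2(1.645 + 0.706)²/0.87² = 14.6 → 15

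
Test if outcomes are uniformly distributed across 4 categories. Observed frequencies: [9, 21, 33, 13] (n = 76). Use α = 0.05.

Expected = 19 each. χ² = Σ(O-E)²/E = 17.684. df = 3, critical value = 7.815. Reject H₀.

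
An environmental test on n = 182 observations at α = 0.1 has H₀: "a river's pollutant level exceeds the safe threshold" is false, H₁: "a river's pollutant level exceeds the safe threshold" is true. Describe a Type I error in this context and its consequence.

Type I error: rejecting H₀ when it is true — concluding that a river's pollutant level exceeds the safe threshold when in fact it is not. Consequence: shutting down a compliant factory unnecessarily.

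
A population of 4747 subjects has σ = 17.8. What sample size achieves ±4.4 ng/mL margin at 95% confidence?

Without FPC: n₀ = (1.96×17.8/4.4)² = 62.87. With FPC: n = n₀N/(n₀+N-1) = 62.1 → n = 63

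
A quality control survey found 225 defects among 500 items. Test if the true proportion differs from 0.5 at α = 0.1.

p̂ = 0.45, p₀ = 0.5. z = (p̂ - p₀)/√(p₀(1-p₀)/n) = -2.236. Critical: ±1.645. Reject H₀.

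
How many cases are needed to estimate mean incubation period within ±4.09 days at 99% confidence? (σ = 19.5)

n = (z*σ/E)² = (2.576×19.5/4.09)² = 150.8 → n = 151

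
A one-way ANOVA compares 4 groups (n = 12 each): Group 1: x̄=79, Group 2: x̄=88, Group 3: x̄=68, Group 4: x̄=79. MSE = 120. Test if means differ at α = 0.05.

Grand mean = 78.5. SS_between = 2412.0, MS_between = 804.0. F = 6.7, F_crit ≈ 2.816. Reject H₀.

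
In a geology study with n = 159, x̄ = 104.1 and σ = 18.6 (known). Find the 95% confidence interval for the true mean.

CI = x̄ ± z*(σ/√n) = 104.1 ± 1.96(18.6/√159) = 104.1 ± 2.89 = (101.21, 106.99)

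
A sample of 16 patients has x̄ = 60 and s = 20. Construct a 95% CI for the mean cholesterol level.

CI = x̄ ± t*(s/√n) = 60 ± 2.131(20/√16) = (49.34, 70.66)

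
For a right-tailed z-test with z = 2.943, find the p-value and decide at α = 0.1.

p = P(Z > 2.943) = 1 - Φ(2.943) ≈ 0.0016. Since p < 0.1, reject H₀ (significant) at α = 0.1.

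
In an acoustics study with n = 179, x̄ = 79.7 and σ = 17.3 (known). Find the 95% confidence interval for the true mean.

CI = x̄ ± z*(σ/√n) = 79.7 ± 1.96(17.3/√179) = 79.7 ± 2.53 = (77.17, 82.23)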